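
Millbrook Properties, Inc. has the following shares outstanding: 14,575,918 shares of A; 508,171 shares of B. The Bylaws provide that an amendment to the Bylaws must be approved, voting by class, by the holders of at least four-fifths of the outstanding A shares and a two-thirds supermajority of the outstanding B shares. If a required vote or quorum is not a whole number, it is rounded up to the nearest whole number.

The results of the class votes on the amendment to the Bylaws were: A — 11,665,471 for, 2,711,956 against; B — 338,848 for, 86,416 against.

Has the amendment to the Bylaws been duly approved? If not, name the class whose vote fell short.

Approved — every class gave the required vote.

A: 4/5 of 14575918 = 11660734.40, rounded up to 11660735; 11,660,735 required, 11,665,471 in favor — approved.
B: 2/3 of 508171 = 338780.67, rounded up to 338781; 338,781 required, 338,848 in favor — approved.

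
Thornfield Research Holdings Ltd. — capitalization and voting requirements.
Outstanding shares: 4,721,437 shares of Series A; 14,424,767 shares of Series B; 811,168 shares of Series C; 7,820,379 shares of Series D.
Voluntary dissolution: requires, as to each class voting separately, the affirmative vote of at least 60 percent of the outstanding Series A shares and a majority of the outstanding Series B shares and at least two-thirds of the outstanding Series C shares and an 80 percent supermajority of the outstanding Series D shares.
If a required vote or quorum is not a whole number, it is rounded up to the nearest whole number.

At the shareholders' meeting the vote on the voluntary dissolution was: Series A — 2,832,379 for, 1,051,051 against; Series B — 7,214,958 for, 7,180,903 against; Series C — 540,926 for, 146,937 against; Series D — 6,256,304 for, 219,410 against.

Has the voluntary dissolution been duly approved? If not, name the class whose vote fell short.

Series A: 3/5 of 4721437 = 2832862.20, rounded up to 2832863; 2,832,863 required, 2,832,379 in favor — not approved.
Series B: a majority of 14424767 is 7212384; 7,212,384 required, 7,214,958 in favor — approved.
Series C: 2/3 of 811168 = 540778.67, rounded up to 540779; 540,779 required, 540,926 in favor — approved.
Series D: 4/5 of 7820379 = 6256303.20, rounded up to 6256304; 6,256,304 required, 6,256,304 in favor — approved.

Not approved — the Series A shares did not give the required vote.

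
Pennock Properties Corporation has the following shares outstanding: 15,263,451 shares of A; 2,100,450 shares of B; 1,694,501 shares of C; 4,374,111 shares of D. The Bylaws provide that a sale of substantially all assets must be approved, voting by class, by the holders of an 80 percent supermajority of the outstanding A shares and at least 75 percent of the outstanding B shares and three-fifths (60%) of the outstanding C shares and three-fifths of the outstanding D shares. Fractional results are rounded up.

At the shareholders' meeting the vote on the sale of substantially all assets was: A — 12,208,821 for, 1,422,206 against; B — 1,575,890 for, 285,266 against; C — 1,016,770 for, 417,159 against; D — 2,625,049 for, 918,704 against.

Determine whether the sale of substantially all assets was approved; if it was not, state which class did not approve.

Not approved — the A shares did not give the required vote.

A: 4/5 of 15263451 = 12210760.80, rounded up to 12210761; 12,210,761 required, 12,208,821 in favor — not approved.
B: 3/4 of 2100450 = 1575337.50, rounded up to 1575338; 1,575,338 required, 1,575,890 in favor — approved.
C: 3/5 of 1694501 = 1016700.60, rounded up to 1016701; 1,016,701 required, 1,016,770 in favor — approved.
D: 3/5 of 4374111 = 2624466.60, rounded up to 2624467; 2,624,467 required, 2,625,049 in favor — approved.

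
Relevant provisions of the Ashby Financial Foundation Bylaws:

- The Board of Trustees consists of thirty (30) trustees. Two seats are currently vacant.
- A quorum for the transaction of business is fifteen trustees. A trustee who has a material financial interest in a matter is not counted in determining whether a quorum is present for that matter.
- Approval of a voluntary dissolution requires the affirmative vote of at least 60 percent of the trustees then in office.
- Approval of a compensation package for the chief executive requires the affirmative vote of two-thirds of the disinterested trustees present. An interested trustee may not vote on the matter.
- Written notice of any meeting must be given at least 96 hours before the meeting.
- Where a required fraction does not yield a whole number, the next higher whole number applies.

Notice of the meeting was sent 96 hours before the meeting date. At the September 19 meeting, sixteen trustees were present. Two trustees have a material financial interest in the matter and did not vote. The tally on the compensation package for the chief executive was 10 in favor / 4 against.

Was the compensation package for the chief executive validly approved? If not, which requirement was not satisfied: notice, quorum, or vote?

Invalid — quorum requirement not satisfied.

Notice: 96 hours given; 96 required (96 ≥ 96). Satisfied.
Quorum: 16 present, but the 2 interested trustees do not count, leaving 14. Quorum is 15. Not satisfied.
Vote: the compensation package for the chief executive requires two-thirds of the disinterested trustees present (16 − 2 = 14). 2/3 of 14 = 9.33, rounded up to 10, so 10 affirmative votes are needed; 10 voted in favor. Satisfied. (Moot — without a quorum no business can be validly transacted.)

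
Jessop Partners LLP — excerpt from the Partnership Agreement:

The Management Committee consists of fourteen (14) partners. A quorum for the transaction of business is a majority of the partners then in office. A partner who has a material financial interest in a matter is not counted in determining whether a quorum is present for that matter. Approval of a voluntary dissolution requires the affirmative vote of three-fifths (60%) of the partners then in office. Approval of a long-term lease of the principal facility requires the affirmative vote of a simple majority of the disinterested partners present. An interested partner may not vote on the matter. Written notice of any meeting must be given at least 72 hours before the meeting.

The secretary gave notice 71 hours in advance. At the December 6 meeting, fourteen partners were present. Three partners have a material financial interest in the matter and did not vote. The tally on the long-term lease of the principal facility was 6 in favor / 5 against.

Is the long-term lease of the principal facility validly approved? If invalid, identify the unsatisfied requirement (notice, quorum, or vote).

Notice: 71 hours given; 72 required (71 < 72). Not satisfied.
Quorum: 14 present, but the 3 interested partners do not count, leaving 11. Quorum is 8. Satisfied.
Vote: the long-term lease of the principal facility requires a majority of the disinterested partners present (14 − 3 = 11). A majority of 11 is 6, so 6 affirmative votes are needed; 6 voted in favor. Satisfied.

Invalid — notice requirement not satisfied.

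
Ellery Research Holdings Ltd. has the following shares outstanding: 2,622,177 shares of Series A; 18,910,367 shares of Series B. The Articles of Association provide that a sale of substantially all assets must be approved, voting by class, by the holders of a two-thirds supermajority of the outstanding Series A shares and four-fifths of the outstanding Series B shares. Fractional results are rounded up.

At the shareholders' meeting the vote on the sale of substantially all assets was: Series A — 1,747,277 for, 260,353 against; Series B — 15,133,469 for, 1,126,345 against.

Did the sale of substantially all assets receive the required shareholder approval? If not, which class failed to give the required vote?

Not approved — the Series A shares did not give the required vote.

Series A: 2/3 of 2622177 = 1748118; 1,748,118 required, 1,747,277 in favor — not approved.
Series B: 4/5 of 18910367 = 15128293.60, rounded up to 15128294; 15,128,294 required, 15,133,469 in favor — approved.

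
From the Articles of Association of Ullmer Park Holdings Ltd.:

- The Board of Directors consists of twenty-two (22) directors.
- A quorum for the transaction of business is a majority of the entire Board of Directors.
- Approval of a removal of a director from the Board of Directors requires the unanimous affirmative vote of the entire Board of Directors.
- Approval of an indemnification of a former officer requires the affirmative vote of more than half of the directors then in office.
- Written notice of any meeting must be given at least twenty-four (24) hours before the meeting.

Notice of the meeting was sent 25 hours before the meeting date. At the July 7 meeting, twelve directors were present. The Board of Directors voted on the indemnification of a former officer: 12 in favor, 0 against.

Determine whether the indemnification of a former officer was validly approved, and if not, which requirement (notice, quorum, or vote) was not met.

Valid — all requirements satisfied.

Notice: 25 hours given; 24 required (25 ≥ 24). Satisfied.
Quorum: 12 present; quorum is 12. Satisfied.
Vote: the indemnification of a former officer requires a majority of the directors then in office (22). A majority of 22 is 12, so 12 affirmative votes are needed; 12 voted in favor. Satisfied.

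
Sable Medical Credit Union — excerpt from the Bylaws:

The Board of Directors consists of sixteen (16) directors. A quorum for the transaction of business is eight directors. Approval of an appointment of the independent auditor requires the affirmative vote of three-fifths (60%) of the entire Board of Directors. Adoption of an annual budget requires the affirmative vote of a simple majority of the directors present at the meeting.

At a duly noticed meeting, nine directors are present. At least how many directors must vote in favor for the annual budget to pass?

5

The annual budget requires a majority of the directors present (9).
A majority of 9 is 5.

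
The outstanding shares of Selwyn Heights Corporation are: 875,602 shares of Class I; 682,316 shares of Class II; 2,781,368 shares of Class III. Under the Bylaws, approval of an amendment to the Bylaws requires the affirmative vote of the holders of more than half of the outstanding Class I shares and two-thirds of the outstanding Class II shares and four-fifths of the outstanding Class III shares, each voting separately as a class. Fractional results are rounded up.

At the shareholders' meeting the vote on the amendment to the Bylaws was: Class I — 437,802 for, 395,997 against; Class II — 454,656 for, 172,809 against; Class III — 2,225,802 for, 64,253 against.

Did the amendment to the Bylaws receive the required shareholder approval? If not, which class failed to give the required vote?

Not approved — the Class II shares did not give the required vote.

Class I: a majority of 875602 is 437802; 437,802 required, 437,802 in favor — approved.
Class II: 2/3 of 682316 = 454877.33, rounded up to 454878; 454,878 required, 454,656 in favor — not approved.
Class III: 4/5 of 2781368 = 2225094.40, rounded up to 2225095; 2,225,095 required, 2,225,802 in favor — approved.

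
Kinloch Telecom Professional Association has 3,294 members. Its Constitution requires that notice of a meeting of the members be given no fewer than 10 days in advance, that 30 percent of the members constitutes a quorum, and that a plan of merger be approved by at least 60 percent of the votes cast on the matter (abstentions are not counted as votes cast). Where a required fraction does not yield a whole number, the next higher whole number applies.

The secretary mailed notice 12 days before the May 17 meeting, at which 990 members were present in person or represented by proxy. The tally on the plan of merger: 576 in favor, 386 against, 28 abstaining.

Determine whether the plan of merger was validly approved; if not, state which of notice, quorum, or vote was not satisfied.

Notice: 12 days given; 10 required. Satisfied.
Quorum: 30% of 3,294 = 988.20, rounded up to 989; 990 present. Satisfied.
Vote: requires three-fifths of the votes cast (990 − 28 abstaining = 962); 3/5 of 962 = 577.20, rounded up to 578, so 578 needed; 576 in favor. Not satisfied.

Invalid — vote requirement not satisfied.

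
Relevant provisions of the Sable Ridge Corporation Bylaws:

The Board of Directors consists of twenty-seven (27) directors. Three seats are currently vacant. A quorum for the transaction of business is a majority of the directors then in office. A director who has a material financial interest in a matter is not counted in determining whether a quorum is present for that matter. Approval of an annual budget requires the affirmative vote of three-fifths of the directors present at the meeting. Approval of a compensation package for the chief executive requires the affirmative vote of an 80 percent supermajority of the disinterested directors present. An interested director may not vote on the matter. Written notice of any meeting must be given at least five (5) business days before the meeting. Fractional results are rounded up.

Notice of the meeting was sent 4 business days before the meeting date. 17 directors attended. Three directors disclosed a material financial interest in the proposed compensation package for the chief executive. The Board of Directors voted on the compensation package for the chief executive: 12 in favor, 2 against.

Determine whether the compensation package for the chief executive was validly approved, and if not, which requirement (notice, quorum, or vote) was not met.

Invalid — notice requirement not satisfied.

Notice: 4 business days given; 5 required (4 < 5). Not satisfied.
Quorum: 17 present, but the 3 interested directors do not count, leaving 14. Quorum is 13. Satisfied.
Vote: the compensation package for the chief executive requires four-fifths of the disinterested directors present (17 − 3 = 14). 4/5 of 14 = 11.20, rounded up to 12, so 12 affirmative votes are needed; 12 voted in favor. Satisfied.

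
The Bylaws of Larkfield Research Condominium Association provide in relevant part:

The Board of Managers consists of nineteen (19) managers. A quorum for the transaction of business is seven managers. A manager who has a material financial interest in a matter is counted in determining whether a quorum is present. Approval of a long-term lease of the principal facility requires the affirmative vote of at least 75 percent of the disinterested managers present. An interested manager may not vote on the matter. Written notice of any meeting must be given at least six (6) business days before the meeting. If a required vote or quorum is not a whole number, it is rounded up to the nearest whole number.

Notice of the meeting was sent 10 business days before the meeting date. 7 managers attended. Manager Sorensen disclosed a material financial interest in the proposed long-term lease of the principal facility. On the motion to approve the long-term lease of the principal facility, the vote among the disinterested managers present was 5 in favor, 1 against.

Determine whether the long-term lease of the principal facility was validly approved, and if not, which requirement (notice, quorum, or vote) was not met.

Valid — all requirements satisfied.

Notice: 10 business days given; 6 required (10 ≥ 6). Satisfied.
Quorum: 7 present (interested managers count toward quorum); quorum is 7. Satisfied.
Vote: the long-term lease of the principal facility requires three-fourths of the disinterested managers present (7 − 1 = 6). 3/4 of 6 = 4.50, rounded up to 5, so 5 affirmative votes are needed; 5 voted in favor. Satisfied.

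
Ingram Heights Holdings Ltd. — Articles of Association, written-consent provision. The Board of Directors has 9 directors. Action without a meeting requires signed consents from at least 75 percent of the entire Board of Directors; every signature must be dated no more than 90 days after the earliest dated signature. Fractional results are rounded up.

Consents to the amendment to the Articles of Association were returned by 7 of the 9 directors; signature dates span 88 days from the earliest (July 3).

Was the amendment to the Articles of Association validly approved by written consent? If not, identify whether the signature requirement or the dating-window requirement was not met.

Effective — both the signature and dating-window requirements are satisfied.

Signatures required: at least 75 percent of 9 — 3/4 of 9 = 6.75, rounded up to 7, so 7 needed; 7 signed. Sufficient.
Dating window: the latest signature is 88 days after the earliest; the limit is 90 days. Within the window.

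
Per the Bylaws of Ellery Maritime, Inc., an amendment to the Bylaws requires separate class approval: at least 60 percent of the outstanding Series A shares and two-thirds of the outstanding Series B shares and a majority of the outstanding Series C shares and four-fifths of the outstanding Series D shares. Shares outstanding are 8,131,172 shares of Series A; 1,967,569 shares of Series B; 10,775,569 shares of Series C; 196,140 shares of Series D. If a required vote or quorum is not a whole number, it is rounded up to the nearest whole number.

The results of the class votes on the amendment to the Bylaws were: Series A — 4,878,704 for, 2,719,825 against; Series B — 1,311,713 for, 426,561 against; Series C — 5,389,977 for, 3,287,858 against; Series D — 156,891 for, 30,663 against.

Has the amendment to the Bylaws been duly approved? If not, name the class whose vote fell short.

Not approved — the Series D shares did not give the required vote.

Series A: 3/5 of 8131172 = 4878703.20, rounded up to 4878704; 4,878,704 required, 4,878,704 in favor — approved.
Series B: 2/3 of 1967569 = 1311712.67, rounded up to 1311713; 1,311,713 required, 1,311,713 in favor — approved.
Series C: a majority of 10775569 is 5387785; 5,387,785 required, 5,389,977 in favor — approved.
Series D: 4/5 of 196140 = 156912; 156,912 required, 156,891 in favor — not approved.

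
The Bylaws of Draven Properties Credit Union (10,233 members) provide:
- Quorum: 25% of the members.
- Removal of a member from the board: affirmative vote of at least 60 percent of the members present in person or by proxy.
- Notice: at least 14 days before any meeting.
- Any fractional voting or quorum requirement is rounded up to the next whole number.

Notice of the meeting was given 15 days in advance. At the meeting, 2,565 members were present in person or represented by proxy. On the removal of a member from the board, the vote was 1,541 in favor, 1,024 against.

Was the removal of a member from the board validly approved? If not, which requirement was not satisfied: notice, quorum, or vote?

Valid — all requirements satisfied.

Notice: 15 days given; 14 required. Satisfied.
Quorum: 25% of 10,233 = 2,558.25, rounded up to 2,559; 2,565 present. Satisfied.
Vote: requires three-fifths of those present (2,565); 3/5 of 2565 = 1539, so 1,539 needed; 1,541 in favor. Satisfied.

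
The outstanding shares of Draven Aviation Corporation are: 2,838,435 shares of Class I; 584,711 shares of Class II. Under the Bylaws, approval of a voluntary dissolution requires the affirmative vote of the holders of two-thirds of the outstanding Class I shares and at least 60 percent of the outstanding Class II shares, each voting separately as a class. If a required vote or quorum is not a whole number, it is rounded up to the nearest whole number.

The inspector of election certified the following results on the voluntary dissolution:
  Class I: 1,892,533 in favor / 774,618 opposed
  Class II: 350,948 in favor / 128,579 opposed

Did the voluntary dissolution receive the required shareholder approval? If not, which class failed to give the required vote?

Class I: 2/3 of 2838435 = 1892290; 1,892,290 required, 1,892,533 in favor — approved.
Class II: 3/5 of 584711 = 350826.60, rounded up to 350827; 350,827 required, 350,948 in favor — approved.

Approved — every class gave the required vote.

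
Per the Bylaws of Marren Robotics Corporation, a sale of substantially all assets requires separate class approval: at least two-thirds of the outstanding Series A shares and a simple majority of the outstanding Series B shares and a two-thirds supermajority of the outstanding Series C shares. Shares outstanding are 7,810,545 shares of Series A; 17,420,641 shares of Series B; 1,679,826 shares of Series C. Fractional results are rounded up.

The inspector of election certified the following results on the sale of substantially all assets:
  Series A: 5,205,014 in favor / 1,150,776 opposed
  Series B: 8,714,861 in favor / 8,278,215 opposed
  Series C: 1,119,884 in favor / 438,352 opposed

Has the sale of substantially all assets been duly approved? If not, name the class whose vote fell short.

Not approved — the Series A shares did not give the required vote.

Series A: 2/3 of 7810545 = 5207030; 5,207,030 required, 5,205,014 in favor — not approved.
Series B: a majority of 17420641 is 8710321; 8,710,321 required, 8,714,861 in favor — approved.
Series C: 2/3 of 1679826 = 1119884; 1,119,884 required, 1,119,884 in favor — approved.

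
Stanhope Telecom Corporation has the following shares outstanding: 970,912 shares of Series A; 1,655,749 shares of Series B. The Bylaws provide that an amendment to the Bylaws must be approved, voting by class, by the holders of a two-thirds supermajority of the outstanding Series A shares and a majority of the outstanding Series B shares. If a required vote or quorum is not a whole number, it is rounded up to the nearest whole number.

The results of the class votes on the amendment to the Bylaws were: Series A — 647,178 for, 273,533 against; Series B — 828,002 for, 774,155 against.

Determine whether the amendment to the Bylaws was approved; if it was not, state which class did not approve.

Series A: 2/3 of 970912 = 647274.67, rounded up to 647275; 647,275 required, 647,178 in favor — not approved.
Series B: a majority of 1655749 is 827875; 827,875 required, 828,002 in favor — approved.

Not approved — the Series A shares did not give the required vote.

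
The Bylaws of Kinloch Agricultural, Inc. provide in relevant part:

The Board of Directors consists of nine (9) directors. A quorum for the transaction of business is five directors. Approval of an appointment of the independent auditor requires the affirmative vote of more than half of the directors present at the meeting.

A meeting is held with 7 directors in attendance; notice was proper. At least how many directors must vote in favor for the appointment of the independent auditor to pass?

The appointment of the independent auditor requires a majority of the directors present (7).
A majority of 7 is 4.

4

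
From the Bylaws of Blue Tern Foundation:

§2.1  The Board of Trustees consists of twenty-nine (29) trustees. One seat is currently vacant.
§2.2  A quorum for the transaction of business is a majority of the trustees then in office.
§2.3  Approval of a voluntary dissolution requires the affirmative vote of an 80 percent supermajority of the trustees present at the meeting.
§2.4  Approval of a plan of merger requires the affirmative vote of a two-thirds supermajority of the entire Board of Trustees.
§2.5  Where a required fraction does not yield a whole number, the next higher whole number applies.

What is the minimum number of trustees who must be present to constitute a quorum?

15

A majority of 28 is 15.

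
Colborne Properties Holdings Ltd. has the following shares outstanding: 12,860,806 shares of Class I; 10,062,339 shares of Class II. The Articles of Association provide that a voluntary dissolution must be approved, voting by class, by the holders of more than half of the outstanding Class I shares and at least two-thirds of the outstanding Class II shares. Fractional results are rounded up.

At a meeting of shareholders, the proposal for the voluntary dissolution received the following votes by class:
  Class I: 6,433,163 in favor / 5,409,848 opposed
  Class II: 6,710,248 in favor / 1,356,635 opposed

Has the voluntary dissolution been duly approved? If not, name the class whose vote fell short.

Approved — every class gave the required vote.

Class I: a majority of 12860806 is 6430404; 6,430,404 required, 6,433,163 in favor — approved.
Class II: 2/3 of 10062339 = 6708226; 6,708,226 required, 6,710,248 in favor — approved.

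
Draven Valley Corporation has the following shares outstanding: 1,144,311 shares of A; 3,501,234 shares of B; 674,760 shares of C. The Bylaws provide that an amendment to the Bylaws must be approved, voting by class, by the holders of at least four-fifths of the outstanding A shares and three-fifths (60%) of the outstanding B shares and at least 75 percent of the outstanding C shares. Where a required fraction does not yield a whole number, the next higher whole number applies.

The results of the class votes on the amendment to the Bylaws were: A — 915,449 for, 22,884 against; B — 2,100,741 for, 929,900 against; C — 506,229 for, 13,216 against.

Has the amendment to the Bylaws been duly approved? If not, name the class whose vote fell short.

Approved — every class gave the required vote.

A: 4/5 of 1144311 = 915448.80, rounded up to 915449; 915,449 required, 915,449 in favor — approved.
B: 3/5 of 3501234 = 2100740.40, rounded up to 2100741; 2,100,741 required, 2,100,741 in favor — approved.
C: 3/4 of 674760 = 506070; 506,070 required, 506,229 in favor — approved.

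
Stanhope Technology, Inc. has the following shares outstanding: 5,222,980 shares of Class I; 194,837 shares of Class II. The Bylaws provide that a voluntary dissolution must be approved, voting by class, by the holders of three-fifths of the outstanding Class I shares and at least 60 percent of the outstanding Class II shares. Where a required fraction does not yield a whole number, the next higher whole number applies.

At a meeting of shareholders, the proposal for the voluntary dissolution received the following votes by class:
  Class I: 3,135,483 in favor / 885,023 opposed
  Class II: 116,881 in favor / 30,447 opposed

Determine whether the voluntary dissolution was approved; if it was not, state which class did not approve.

Class I: 3/5 of 5222980 = 3133788; 3,133,788 required, 3,135,483 in favor — approved.
Class II: 3/5 of 194837 = 116902.20, rounded up to 116903; 116,903 required, 116,881 in favor — not approved.

Not approved — the Class II shares did not give the required vote.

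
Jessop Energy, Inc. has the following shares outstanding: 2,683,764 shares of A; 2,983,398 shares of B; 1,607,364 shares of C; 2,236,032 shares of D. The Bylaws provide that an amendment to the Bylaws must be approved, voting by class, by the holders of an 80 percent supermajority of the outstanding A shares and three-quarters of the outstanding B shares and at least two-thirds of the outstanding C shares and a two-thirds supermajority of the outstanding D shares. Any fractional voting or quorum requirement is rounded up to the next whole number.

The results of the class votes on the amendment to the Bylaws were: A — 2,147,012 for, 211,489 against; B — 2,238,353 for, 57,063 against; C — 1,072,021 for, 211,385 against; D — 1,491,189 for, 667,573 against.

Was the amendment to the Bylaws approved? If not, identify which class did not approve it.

A: 4/5 of 2683764 = 2147011.20, rounded up to 2147012; 2,147,012 required, 2,147,012 in favor — approved.
B: 3/4 of 2983398 = 2237548.50, rounded up to 2237549; 2,237,549 required, 2,238,353 in favor — approved.
C: 2/3 of 1607364 = 1071576; 1,071,576 required, 1,072,021 in favor — approved.
D: 2/3 of 2236032 = 1490688; 1,490,688 required, 1,491,189 in favor — approved.

Approved — every class gave the required vote.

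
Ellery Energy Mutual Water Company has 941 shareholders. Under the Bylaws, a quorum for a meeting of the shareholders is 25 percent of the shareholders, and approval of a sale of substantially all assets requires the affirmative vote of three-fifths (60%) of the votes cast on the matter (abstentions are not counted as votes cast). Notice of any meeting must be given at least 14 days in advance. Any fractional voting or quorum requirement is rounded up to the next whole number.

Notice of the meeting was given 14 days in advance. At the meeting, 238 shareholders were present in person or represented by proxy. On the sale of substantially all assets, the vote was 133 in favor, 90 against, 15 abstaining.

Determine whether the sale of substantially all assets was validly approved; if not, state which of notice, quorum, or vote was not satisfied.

Notice: 14 days given; 14 required. Satisfied.
Quorum: 25% of 941 = 235.25, rounded up to 236; 238 present. Satisfied.
Vote: requires three-fifths of the votes cast (238 − 15 abstaining = 223); 3/5 of 223 = 133.80, rounded up to 134, so 134 needed; 133 in favor. Not satisfied.

Invalid — vote requirement not satisfied.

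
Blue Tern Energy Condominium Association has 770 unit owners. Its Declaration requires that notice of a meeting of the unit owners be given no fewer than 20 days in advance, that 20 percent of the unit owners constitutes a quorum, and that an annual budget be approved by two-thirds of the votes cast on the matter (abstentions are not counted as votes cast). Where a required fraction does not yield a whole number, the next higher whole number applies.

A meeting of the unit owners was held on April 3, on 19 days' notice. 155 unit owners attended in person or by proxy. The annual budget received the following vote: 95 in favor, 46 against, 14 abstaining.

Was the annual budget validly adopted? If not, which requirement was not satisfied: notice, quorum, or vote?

Notice: 19 days given; 20 required. Not satisfied.
Quorum: 20% of 770 = 154; 155 present. Satisfied.
Vote: requires two-thirds of the votes cast (155 − 14 abstaining = 141); 2/3 of 141 = 94, so 94 needed; 95 in favor. Satisfied.

Invalid — notice requirement not satisfied.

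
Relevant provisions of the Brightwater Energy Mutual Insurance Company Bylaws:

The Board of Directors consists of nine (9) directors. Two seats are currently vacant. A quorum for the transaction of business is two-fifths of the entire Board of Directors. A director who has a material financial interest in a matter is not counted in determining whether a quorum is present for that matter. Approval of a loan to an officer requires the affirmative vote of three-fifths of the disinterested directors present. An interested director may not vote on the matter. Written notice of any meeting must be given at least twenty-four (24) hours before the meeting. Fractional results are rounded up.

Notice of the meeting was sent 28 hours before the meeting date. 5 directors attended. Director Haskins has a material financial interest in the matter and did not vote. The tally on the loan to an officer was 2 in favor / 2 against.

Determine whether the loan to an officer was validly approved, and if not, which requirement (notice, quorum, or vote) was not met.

Notice: 28 hours given; 24 required (28 ≥ 24). Satisfied.
Quorum: 5 present, but the 1 interested director does not count, leaving 4. Quorum is 4. Satisfied.
Vote: the loan to an officer requires three-fifths of the disinterested directors present (5 − 1 = 4). 3/5 of 4 = 2.40, rounded up to 3, so 3 affirmative votes are needed; 2 voted in favor. Not satisfied.

Invalid — vote requirement not satisfied.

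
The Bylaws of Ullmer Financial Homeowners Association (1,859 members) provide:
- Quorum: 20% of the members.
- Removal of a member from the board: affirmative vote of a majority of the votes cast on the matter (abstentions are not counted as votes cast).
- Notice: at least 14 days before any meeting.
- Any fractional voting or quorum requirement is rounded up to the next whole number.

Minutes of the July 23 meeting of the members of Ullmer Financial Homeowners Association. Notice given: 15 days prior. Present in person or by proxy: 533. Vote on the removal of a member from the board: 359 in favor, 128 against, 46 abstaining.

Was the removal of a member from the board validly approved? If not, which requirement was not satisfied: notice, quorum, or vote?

Valid — all requirements satisfied.

Notice: 15 days given; 14 required. Satisfied.
Quorum: 20% of 1,859 = 371.80, rounded up to 372; 533 present. Satisfied.
Vote: requires a majority of the votes cast (533 − 46 abstaining = 487); a majority of 487 is 244, so 244 needed; 359 in favor. Satisfied.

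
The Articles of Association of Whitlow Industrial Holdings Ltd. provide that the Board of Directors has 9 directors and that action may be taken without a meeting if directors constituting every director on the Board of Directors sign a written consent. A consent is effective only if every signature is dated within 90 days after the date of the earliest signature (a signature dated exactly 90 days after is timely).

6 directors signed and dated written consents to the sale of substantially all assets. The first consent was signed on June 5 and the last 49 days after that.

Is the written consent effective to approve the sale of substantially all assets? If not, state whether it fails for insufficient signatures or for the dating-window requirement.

Not effective — insufficient signatures.

Signatures required: the unanimous vote of 9 — unanimous means all 9, so 9 needed; 6 signed. Insufficient.
Dating window: the latest signature is 49 days after the earliest; the limit is 90 days. Within the window.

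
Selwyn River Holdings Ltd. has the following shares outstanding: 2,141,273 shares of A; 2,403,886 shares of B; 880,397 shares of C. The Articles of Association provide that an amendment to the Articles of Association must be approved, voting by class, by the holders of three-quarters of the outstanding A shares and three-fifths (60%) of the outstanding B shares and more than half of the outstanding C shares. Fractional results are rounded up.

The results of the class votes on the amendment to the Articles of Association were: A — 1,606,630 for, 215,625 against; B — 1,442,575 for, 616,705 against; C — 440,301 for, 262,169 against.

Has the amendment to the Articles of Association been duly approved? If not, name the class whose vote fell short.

Approved — every class gave the required vote.

A: 3/4 of 2141273 = 1605954.75, rounded up to 1605955; 1,605,955 required, 1,606,630 in favor — approved.
B: 3/5 of 2403886 = 1442331.60, rounded up to 1442332; 1,442,332 required, 1,442,575 in favor — approved.
C: a majority of 880397 is 440199; 440,199 required, 440,301 in favor — approved.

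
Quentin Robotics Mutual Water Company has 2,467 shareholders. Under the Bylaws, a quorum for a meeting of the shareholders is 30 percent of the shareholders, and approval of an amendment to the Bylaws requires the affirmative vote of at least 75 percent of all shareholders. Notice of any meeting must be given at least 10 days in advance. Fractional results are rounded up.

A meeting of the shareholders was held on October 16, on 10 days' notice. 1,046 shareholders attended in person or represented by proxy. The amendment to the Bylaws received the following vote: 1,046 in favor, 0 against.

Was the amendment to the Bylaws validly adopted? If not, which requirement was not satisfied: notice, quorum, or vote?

Invalid — vote requirement not satisfied.

Notice: 10 days given; 10 required. Satisfied.
Quorum: 30% of 2,467 = 740.10, rounded up to 741; 1,046 present. Satisfied.
Vote: requires three-fourths of all shareholders (2,467); 3/4 of 2467 = 1850.25, rounded up to 1851, so 1,851 needed; 1,046 in favor. Not satisfied.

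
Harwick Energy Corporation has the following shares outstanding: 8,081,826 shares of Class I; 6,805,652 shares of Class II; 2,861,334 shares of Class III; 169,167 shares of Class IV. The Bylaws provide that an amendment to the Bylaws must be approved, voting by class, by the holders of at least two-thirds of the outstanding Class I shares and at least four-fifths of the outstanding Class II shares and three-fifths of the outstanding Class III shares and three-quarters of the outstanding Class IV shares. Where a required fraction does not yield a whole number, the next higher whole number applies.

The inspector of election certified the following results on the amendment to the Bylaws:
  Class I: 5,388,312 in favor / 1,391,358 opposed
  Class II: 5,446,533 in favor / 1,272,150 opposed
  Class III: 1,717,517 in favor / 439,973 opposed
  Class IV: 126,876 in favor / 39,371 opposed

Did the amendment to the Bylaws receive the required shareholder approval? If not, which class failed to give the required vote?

Class I: 2/3 of 8081826 = 5387884; 5,387,884 required, 5,388,312 in favor — approved.
Class II: 4/5 of 6805652 = 5444521.60, rounded up to 5444522; 5,444,522 required, 5,446,533 in favor — approved.
Class III: 3/5 of 2861334 = 1716800.40, rounded up to 1716801; 1,716,801 required, 1,717,517 in favor — approved.
Class IV: 3/4 of 169167 = 126875.25, rounded up to 126876; 126,876 required, 126,876 in favor — approved.

Approved — every class gave the required vote.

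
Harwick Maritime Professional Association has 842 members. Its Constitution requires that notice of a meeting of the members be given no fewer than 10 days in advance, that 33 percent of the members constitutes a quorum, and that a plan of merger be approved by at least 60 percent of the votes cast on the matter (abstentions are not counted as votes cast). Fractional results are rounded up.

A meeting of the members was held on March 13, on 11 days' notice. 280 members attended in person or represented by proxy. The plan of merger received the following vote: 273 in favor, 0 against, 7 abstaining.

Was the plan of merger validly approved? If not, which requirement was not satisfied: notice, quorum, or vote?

Notice: 11 days given; 10 required. Satisfied.
Quorum: 33% of 842 = 277.86, rounded up to 278; 280 present. Satisfied.
Vote: requires three-fifths of the votes cast (280 − 7 abstaining = 273); 3/5 of 273 = 163.80, rounded up to 164, so 164 needed; 273 in favor. Satisfied.

Valid — all requirements satisfied.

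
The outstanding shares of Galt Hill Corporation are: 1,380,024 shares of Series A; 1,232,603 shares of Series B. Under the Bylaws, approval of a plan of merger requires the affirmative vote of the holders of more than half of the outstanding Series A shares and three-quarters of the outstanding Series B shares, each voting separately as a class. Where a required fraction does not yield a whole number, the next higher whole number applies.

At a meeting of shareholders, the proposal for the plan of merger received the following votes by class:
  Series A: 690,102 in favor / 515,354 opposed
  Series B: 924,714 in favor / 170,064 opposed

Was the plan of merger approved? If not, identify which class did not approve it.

Approved — every class gave the required vote.

Series A: a majority of 1380024 is 690013; 690,013 required, 690,102 in favor — approved.
Series B: 3/4 of 1232603 = 924452.25, rounded up to 924453; 924,453 required, 924,714 in favor — approved.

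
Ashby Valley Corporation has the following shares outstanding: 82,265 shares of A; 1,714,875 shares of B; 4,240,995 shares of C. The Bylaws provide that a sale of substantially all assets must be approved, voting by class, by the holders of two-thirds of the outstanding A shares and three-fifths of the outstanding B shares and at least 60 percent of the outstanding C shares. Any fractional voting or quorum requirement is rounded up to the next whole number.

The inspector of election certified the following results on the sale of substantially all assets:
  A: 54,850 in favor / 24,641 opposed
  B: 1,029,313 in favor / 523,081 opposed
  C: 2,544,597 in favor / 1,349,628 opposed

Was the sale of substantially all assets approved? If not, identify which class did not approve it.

Approved — every class gave the required vote.

A: 2/3 of 82265 = 54843.33, rounded up to 54844; 54,844 required, 54,850 in favor — approved.
B: 3/5 of 1714875 = 1028925; 1,028,925 required, 1,029,313 in favor — approved.
C: 3/5 of 4240995 = 2544597; 2,544,597 required, 2,544,597 in favor — approved.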